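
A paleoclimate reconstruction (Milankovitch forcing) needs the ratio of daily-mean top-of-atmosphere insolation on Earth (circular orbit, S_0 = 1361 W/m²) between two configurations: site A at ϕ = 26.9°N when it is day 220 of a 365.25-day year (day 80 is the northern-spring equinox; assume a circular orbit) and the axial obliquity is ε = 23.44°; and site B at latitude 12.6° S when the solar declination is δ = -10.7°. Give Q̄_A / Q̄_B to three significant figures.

— Configuration A (ϕ=+26.9°):
Solar longitude: L_s = 360° × (220 − 80)/365.25 = 137.988°.
sin δ = sin 23.44° × sin 137.988° = 0.26624, so δ = +15.440°.
cos h₀ = −tan(+26.9°) tan(+15.440°) = -0.1401, h₀ = 1.7114 rad.
Bracket: h₀ sin ϕ sin δ + cos ϕ cos δ sin h₀ = 1.7114×0.45243×0.26624 + 0.89180×0.96391×0.99013 = 0.206147 + 0.851131 = 1.057278.
Q̄ = (S_0/π) × [bracket] = (1361/π) × 1.057278 = 458.03 W/m².
— Configuration B (ϕ=-12.6°):
cos h₀ = −tan(-12.6°) tan(-10.700°) = -0.0422, h₀ = 1.6130 rad.
Bracket: h₀ sin ϕ sin δ + cos ϕ cos δ sin h₀ = 1.6130×-0.21814×-0.18567 + 0.97592×0.98261×0.99911 = 0.065330 + 0.958095 = 1.023425.
Q̄ = (S_0/π) × [bracket] = (1361/π) × 1.023425 = 443.37 W/m².
Ratio Q̄_A / Q̄_B = 458.03 / 443.37 = 1.033.

Q̄_A / Q̄_B ≈ 1.03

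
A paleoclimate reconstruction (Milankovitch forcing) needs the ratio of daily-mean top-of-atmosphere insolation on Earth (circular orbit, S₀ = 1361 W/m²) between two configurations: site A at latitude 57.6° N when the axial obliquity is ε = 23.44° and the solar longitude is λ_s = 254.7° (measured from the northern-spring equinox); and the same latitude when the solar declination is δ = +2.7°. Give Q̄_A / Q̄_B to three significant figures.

— Configuration A (φ=+57.6°):
Solar declination: sin δ = sin ε · sin λ_s = sin 23.44° × sin 254.7° = -0.38369, so δ = -22.562°.
cos H₀ = −tan(+57.6°) tan(-22.562°) = 0.6547, H₀ = 0.8570 rad.
Bracket: H₀ sin φ sin δ + cos φ cos δ sin H₀ = 0.8570×0.84433×-0.38369 + 0.53583×0.92346×0.75588 = -0.277635 + 0.374023 = 0.096388.
Q̄ = (S₀/π) × [bracket] = (1361/π) × 0.096388 = 41.757 W/m².
— Configuration B (φ=+57.6°):
cos H₀ = −tan(+57.6°) tan(+2.700°) = -0.0743, H₀ = 1.6452 rad.
Bracket: H₀ sin φ sin δ + cos φ cos δ sin H₀ = 1.6452×0.84433×0.04711 + 0.53583×0.99889×0.99724 = 0.065440 + 0.533758 = 0.599198.
Q̄ = (S₀/π) × [bracket] = (1361/π) × 0.599198 = 259.58 W/m².
Ratio Q̄_A / Q̄_B = 41.757 / 259.58 = 0.1609.

Q̄_A / Q̄_B ≈ 0.161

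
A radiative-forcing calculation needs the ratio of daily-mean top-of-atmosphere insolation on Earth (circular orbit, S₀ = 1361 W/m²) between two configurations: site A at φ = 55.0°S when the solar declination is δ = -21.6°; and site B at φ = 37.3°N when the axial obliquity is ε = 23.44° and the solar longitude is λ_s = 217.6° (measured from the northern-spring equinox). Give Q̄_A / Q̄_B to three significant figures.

Q̄_A / Q̄_B ≈ 1.97

— Configuration A (φ=-55.0°):
cos H₀ = −tan(-55.0°) tan(-21.600°) = -0.5654, H₀ = 2.1718 rad.
Bracket: H₀ sin φ sin δ + cos φ cos δ sin H₀ = 2.1718×-0.81915×-0.36812 + 0.57358×0.92978×0.82479 = 0.654897 + 0.439863 = 1.094760.
Q̄ = (S₀/π) × [bracket] = (1361/π) × 1.094760 = 474.27 W/m².
— Configuration B (φ=+37.3°):
Solar declination: sin δ = sin ε · sin λ_s = sin 23.44° × sin 217.6° = -0.24271, so δ = -14.046°.
cos H₀ = −tan(+37.3°) tan(-14.046°) = 0.1906, H₀ = 1.3790 rad.
Bracket: H₀ sin φ sin δ + cos φ cos δ sin H₀ = 1.3790×0.60599×-0.24271 + 0.79547×0.97010×0.98167 = -0.202823 + 0.757540 = 0.554717.
Q̄ = (S₀/π) × [bracket] = (1361/π) × 0.554717 = 240.31 W/m².
Ratio Q̄_A / Q̄_B = 474.27 / 240.31 = 1.974.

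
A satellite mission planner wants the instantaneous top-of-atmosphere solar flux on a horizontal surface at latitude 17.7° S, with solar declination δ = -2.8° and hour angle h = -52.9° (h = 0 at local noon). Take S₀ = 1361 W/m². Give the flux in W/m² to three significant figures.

801 W/m²

cos θ_z = sin φ sin δ + cos φ cos δ cos h = 0.014852 + 0.573967 = 0.588819.
Flux = S₀ · cos θ_z = 1361 × 0.588819 = 801.4 W/m².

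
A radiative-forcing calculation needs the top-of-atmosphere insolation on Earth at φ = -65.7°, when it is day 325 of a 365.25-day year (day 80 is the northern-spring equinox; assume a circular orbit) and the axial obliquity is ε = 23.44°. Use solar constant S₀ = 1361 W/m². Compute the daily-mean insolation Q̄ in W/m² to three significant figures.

Q̄ ≈ 445 W/m²

Solar longitude: λ_s = 360° × (325 − 80)/365.25 = 241.478°.
sin δ = sin 23.44° × sin 241.478° = -0.34951, so δ = -20.457°.
cos H₀ = −tan(-65.7°) tan(-20.457°) = -0.8262, H₀ = 2.5431 rad.
Bracket: H₀ sin φ sin δ + cos φ cos δ sin H₀ = 2.5431×-0.91140×-0.34951 + 0.41151×0.93693×0.56339 = 0.810088 + 0.217218 = 1.027306.
Q̄ = (S₀/π) × [bracket] = (1361/π) × 1.027306 = 445.0 W/m².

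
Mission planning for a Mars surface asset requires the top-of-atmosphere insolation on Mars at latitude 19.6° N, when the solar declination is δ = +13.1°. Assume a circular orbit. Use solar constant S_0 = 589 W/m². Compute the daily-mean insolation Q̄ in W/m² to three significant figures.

Q̄ ≈ 195 W/m²

cos h₀ = −tan(+19.6°) tan(+13.100°) = -0.0829, h₀ = 1.6538 rad.
Bracket: h₀ sin ϕ sin δ + cos ϕ cos δ sin h₀ = 1.6538×0.33545×0.22665 + 0.94206×0.97398×0.99656 = 0.125738 + 0.914391 = 1.040129.
Q̄ = (S_0/π) × [bracket] = (589/π) × 1.040129 = 195.0 W/m².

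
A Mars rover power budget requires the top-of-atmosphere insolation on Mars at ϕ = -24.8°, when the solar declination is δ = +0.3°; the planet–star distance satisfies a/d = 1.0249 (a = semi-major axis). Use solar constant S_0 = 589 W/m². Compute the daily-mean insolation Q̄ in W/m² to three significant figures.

cos h₀ = −tan(-24.8°) tan(+0.300°) = 0.0024, h₀ = 1.5684 rad.
Bracket: h₀ sin ϕ sin δ + cos ϕ cos δ sin h₀ = 1.5684×-0.41945×0.00524 + 0.90778×0.99999×1.00000 = -0.003447 + 0.907771 = 0.904324.
Inverse-square distance factor (a/d)² = 1.0249² = 1.050420.
Q̄ = (S_0/π) × 1.050420 × [bracket] = (589/π) × 1.050420 × 0.904324 = 178.1 W/m².

Q̄ ≈ 178 W/m²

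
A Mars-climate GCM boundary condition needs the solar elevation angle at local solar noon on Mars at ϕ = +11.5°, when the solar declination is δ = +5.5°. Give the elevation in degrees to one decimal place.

At local noon the hour angle is zero, so the zenith angle equals |ϕ − δ| = |+11.5° − (+5.500°)| = 6.000°.
Elevation = 90° − 6.000° = 84.0°.

84.0°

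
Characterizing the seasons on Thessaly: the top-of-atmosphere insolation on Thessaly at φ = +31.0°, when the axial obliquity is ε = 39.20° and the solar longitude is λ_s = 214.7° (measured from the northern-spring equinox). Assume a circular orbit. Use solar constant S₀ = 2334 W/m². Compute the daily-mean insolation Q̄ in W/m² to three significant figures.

Q̄ ≈ 394 W/m²

Solar declination: sin δ = sin ε · sin λ_s = sin 39.20° × sin 214.7° = -0.35980, so δ = -21.088°.
cos H₀ = −tan(+31.0°) tan(-21.088°) = 0.2317, H₀ = 1.3370 rad.
Bracket: H₀ sin φ sin δ + cos φ cos δ sin H₀ = 1.3370×0.51504×-0.35980 + 0.85717×0.93303×0.97279 = -0.247761 + 0.778004 = 0.530243.
Q̄ = (S₀/π) × [bracket] = (2334/π) × 0.530243 = 393.9 W/m².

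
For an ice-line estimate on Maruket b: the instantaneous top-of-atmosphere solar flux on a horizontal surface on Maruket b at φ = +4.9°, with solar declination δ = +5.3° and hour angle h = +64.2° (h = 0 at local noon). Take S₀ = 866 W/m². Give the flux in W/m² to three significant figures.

381 W/m²

cos θ_z = sin φ sin δ + cos φ cos δ cos h = 0.007890 + 0.431787 = 0.439677.
Flux = S₀ · cos θ_z = 866 × 0.439677 = 380.8 W/m².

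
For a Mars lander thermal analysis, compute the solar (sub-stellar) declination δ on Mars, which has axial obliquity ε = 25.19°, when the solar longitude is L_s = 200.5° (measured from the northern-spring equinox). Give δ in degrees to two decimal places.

sin δ = sin ε · sin L_s = sin 25.19° × sin 200.5° = -0.149056.
δ = arcsin(-0.149056) = -8.57°.

δ = -8.57°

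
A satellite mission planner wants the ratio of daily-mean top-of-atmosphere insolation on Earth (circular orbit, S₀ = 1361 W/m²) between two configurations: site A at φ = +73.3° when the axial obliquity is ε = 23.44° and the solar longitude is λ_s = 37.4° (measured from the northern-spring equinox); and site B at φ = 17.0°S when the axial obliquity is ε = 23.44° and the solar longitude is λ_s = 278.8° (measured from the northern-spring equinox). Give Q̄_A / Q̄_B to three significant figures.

Q̄_A / Q̄_B ≈ 0.699

— Configuration A (φ=+73.3°):
Solar declination: sin δ = sin ε · sin λ_s = sin 23.44° × sin 37.4° = 0.24161, so δ = +13.981°.
cos H₀ = −tan(+73.3°) tan(+13.981°) = -0.8299, H₀ = 2.5497 rad.
Bracket: H₀ sin φ sin δ + cos φ cos δ sin H₀ = 2.5497×0.95782×0.24161 + 0.28736×0.97037×0.55790 = 0.590049 + 0.155568 = 0.745617.
Q̄ = (S₀/π) × [bracket] = (1361/π) × 0.745617 = 323.02 W/m².
— Configuration B (φ=-17.0°):
Solar declination: sin δ = sin ε · sin λ_s = sin 23.44° × sin 278.8° = -0.39311, so δ = -23.148°.
cos H₀ = −tan(-17.0°) tan(-23.148°) = -0.1307, H₀ = 1.7019 rad.
Bracket: H₀ sin φ sin δ + cos φ cos δ sin H₀ = 1.7019×-0.29237×-0.39311 + 0.95630×0.91949×0.99142 = 0.195605 + 0.871764 = 1.067369.
Q̄ = (S₀/π) × [bracket] = (1361/π) × 1.067369 = 462.41 W/m².
Ratio Q̄_A / Q̄_B = 323.02 / 462.41 = 0.6986.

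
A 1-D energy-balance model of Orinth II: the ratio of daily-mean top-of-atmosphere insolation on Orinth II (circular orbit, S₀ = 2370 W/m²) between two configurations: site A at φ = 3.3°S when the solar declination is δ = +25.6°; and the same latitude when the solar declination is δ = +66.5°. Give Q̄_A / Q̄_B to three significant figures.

Q̄_A / Q̄_B ≈ 2.70

— Configuration A (φ=-3.3°):
cos H₀ = −tan(-3.3°) tan(+25.600°) = 0.0276, H₀ = 1.5432 rad.
Bracket: H₀ sin φ sin δ + cos φ cos δ sin H₀ = 1.5432×-0.05756×0.43209 + 0.99834×0.90183×0.99962 = -0.038381 + 0.899991 = 0.861610.
Q̄ = (S₀/π) × [bracket] = (2370/π) × 0.861610 = 649.99 W/m².
— Configuration B (φ=-3.3°):
cos H₀ = −tan(-3.3°) tan(+66.500°) = 0.1326, H₀ = 1.4378 rad.
Bracket: H₀ sin φ sin δ + cos φ cos δ sin H₀ = 1.4378×-0.05756×0.91706 + 0.99834×0.39875×0.99117 = -0.075896 + 0.394573 = 0.318677.
Q̄ = (S₀/π) × [bracket] = (2370/π) × 0.318677 = 240.41 W/m².
Ratio Q̄_A / Q̄_B = 649.99 / 240.41 = 2.704.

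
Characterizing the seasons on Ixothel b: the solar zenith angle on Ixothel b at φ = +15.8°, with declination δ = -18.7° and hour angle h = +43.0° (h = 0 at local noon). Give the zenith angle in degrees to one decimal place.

θ_z = 54.6°

cos θ_z = sin φ sin δ + cos φ cos δ cos h = -0.087297 + 0.666572 = 0.579275.
θ_z = arccos(0.579275) = 54.6°.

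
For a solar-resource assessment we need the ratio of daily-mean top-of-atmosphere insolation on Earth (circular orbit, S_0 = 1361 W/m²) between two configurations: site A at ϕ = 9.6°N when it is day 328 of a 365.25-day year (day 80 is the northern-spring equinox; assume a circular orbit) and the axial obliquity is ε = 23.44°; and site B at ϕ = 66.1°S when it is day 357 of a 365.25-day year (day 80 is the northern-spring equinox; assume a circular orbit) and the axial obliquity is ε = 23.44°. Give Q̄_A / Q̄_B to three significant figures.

Q̄_A / Q̄_B ≈ 0.725

— Configuration A (ϕ=+9.6°):
Solar longitude: L_s = 360° × (328 − 80)/365.25 = 244.435°.
sin δ = sin 23.44° × sin 244.435° = -0.35884, so δ = -21.029°.
cos h₀ = −tan(+9.6°) tan(-21.029°) = 0.0650, h₀ = 1.5057 rad.
Bracket: h₀ sin ϕ sin δ + cos ϕ cos δ sin h₀ = 1.5057×0.16677×-0.35884 + 0.98600×0.93340×0.99788 = -0.090107 + 0.918381 = 0.828274.
Q̄ = (S_0/π) × [bracket] = (1361/π) × 0.828274 = 358.82 W/m².
— Configuration B (ϕ=-66.1°):
Solar longitude: L_s = 360° × (357 − 80)/365.25 = 273.018°.
sin δ = sin 23.44° × sin 273.018° = -0.39724, so δ = -23.406°.
cos h₀ = −tan(-66.1°) tan(-23.406°) = -0.9768, h₀ = 2.9257 rad.
Bracket: h₀ sin ϕ sin δ + cos ϕ cos δ sin h₀ = 2.9257×-0.91425×-0.39724 + 0.40514×0.91772×0.21420 = 1.062546 + 0.079641 = 1.142187.
Q̄ = (S_0/π) × [bracket] = (1361/π) × 1.142187 = 494.82 W/m².
Ratio Q̄_A / Q̄_B = 358.82 / 494.82 = 0.7252.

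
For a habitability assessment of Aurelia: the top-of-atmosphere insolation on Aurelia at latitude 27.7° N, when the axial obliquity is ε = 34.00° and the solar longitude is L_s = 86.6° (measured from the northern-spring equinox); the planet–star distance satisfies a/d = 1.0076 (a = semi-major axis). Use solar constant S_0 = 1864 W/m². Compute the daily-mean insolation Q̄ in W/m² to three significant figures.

Solar declination: sin δ = sin ε · sin L_s = sin 34.00° × sin 86.6° = 0.55821, so δ = +33.932°.
cos h₀ = −tan(+27.7°) tan(+33.932°) = -0.3532, h₀ = 1.9318 rad.
Bracket: h₀ sin ϕ sin δ + cos ϕ cos δ sin h₀ = 1.9318×0.46484×0.55821 + 0.88539×0.82970×0.93554 = 0.501260 + 0.687255 = 1.188515.
Inverse-square distance factor (a/d)² = 1.0076² = 1.015258.
Q̄ = (S_0/π) × 1.015258 × [bracket] = (1864/π) × 1.015258 × 1.188515 = 715.9 W/m².

Q̄ ≈ 716 W/m²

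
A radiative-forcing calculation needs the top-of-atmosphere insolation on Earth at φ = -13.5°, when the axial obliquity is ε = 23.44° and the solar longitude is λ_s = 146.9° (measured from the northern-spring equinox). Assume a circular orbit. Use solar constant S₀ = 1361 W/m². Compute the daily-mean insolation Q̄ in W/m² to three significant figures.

Solar declination: sin δ = sin ε · sin λ_s = sin 23.44° × sin 146.9° = 0.21723, so δ = +12.547°.
cos H₀ = −tan(-13.5°) tan(+12.547°) = 0.0534, H₀ = 1.5173 rad.
Bracket: H₀ sin φ sin δ + cos φ cos δ sin H₀ = 1.5173×-0.23345×0.21723 + 0.97237×0.97612×0.99857 = -0.076946 + 0.947793 = 0.870847.
Q̄ = (S₀/π) × [bracket] = (1361/π) × 0.870847 = 377.3 W/m².

Q̄ ≈ 377 W/m²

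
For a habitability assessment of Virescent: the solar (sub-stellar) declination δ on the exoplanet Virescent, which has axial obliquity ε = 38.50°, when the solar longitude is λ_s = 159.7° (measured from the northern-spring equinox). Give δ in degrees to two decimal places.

δ = +12.47°

sin δ = sin ε · sin λ_s = sin 38.50° × sin 159.7° = 0.215973.
δ = arcsin(0.215973) = +12.47°.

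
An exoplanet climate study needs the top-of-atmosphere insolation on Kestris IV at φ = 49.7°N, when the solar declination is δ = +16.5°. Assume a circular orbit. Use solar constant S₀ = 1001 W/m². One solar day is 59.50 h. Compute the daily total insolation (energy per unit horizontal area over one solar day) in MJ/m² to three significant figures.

68.2 MJ/m²

cos H₀ = −tan(+49.7°) tan(+16.500°) = -0.3493, H₀ = 1.9276 rad.
Bracket: H₀ sin φ sin δ + cos φ cos δ sin H₀ = 1.9276×0.76267×0.28402 + 0.64679×0.95882×0.93702 = 0.417544 + 0.581098 = 0.998642.
Q̄ = (S₀/π) × [bracket] = (1001/π) × 0.998642 = 318.20 W/m².
Daily total = Q̄ × 59.50 h × 3600 s/h = 318.20 × 59.50 × 3600 / 10⁶ = 68.16 MJ/m².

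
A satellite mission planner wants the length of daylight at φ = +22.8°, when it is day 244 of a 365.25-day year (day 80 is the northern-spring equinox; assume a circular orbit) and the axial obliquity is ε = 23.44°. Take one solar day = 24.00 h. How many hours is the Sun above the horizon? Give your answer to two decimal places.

12.41 h

Solar longitude: λ_s = 360° × (244 − 80)/365.25 = 161.643°.
sin δ = sin 23.44° × sin 161.643° = 0.12528, so δ = +7.197°.
cos H₀ = −tan φ · tan δ = −tan(+22.8°) × tan(+7.197°) = -0.0531, so H₀ = 1.6239 rad = 93.04°.
Daylight = 2H₀/(2π) × 24.00 h = (1.6239/π) × 24.00 = 12.41 h.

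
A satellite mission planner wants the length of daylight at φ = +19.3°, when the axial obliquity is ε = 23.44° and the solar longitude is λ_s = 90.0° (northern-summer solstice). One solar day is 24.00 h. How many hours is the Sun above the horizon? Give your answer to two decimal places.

Solar declination: sin δ = sin ε · sin λ_s = sin 23.44° × sin 90.0° = 0.39779, so δ = +23.440°.
cos H₀ = −tan φ · tan δ = −tan(+19.3°) × tan(+23.440°) = -0.1518, so H₀ = 1.7232 rad = 98.73°.
Daylight = 2H₀/(2π) × 24.00 h = (1.7232/π) × 24.00 = 13.16 h.

13.16 h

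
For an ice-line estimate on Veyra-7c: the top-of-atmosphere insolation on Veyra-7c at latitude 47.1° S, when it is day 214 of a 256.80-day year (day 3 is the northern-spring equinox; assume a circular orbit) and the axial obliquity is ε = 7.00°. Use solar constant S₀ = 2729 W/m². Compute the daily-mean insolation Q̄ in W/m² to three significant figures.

Q̄ ≈ 702 W/m²

Solar longitude: λ_s = 360° × (214 − 3)/256.80 = 295.794°.
sin δ = sin 7.00° × sin 295.794° = -0.10973, so δ = -6.300°.
cos H₀ = −tan(-47.1°) tan(-6.300°) = -0.1188, H₀ = 1.6899 rad.
Bracket: H₀ sin φ sin δ + cos φ cos δ sin H₀ = 1.6899×-0.73254×-0.10973 + 0.68072×0.99396×0.99292 = 0.135837 + 0.671818 = 0.807655.
Q̄ = (S₀/π) × [bracket] = (2729/π) × 0.807655 = 701.6 W/m².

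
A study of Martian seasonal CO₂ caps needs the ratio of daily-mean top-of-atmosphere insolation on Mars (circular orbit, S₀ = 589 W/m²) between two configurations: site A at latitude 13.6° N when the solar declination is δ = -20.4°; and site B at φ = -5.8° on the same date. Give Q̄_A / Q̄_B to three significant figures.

Q̄_A / Q̄_B ≈ 0.795

— Configuration A (φ=+13.6°):
cos H₀ = −tan(+13.6°) tan(-20.400°) = 0.0900, H₀ = 1.4807 rad.
Bracket: H₀ sin φ sin δ + cos φ cos δ sin H₀ = 1.4807×0.23514×-0.34857 + 0.97196×0.93728×0.99594 = -0.121362 + 0.907300 = 0.785938.
Q̄ = (S₀/π) × [bracket] = (589/π) × 0.785938 = 147.35 W/m².
— Configuration B (φ=-5.8°):
cos H₀ = −tan(-5.8°) tan(-20.400°) = -0.0378, H₀ = 1.6086 rad.
Bracket: H₀ sin φ sin δ + cos φ cos δ sin H₀ = 1.6086×-0.10106×-0.34857 + 0.99488×0.93728×0.99929 = 0.056665 + 0.931819 = 0.988484.
Q̄ = (S₀/π) × [bracket] = (589/π) × 0.988484 = 185.33 W/m².
Ratio Q̄_A / Q̄_B = 147.35 / 185.33 = 0.7951.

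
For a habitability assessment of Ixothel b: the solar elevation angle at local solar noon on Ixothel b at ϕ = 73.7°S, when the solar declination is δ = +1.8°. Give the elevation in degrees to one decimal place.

At local noon the hour angle is zero, so the zenith angle equals |ϕ − δ| = |-73.7° − (+1.800°)| = 75.500°.
Elevation = 90° − 75.500° = 14.5°.

14.5°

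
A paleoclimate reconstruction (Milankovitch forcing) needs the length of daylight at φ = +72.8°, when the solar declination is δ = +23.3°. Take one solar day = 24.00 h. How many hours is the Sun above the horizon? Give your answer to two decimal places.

24.00 h

Sunrise equation: cos H₀ = −tan φ · tan δ = -1.3913 ≤ −1, so the Sun never sets (polar day) and H₀ = π.
Daylight = 2H₀/(2π) × 24.00 h = (3.1416/π) × 24.00 = 24.00 h.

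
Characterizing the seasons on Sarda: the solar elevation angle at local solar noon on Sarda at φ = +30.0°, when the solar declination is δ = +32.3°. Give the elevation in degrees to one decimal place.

At local noon the hour angle is zero, so the zenith angle equals |φ − δ| = |+30.0° − (+32.300°)| = 2.300°.
Elevation = 90° − 2.300° = 87.7°.

87.7°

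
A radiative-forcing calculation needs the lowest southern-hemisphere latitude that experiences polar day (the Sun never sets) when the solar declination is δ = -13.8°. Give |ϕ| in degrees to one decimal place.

|ϕ| = 76.2°

Polar day requires cos h₀ = −tan ϕ tan δ ≤ −1, i.e. tan ϕ tan δ ≥ 1.
The boundary is |tan ϕ| · |tan δ| = 1, so |ϕ| = 90° − |δ| = 90° − 13.8° = 76.2° in the southern hemisphere.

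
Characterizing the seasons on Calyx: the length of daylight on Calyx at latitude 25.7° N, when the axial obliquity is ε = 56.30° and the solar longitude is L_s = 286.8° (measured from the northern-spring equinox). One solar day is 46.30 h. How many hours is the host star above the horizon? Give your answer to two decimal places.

Solar declination: sin δ = sin ε · sin L_s = sin 56.30° × sin 286.8° = -0.79645, so δ = -52.792°.
cos h₀ = −tan ϕ · tan δ = −tan(+25.7°) × tan(-52.792°) = 0.6339, so h₀ = 0.8843 rad = 50.66°.
Daylight = 2h₀/(2π) × 46.30 h = (0.8843/π) × 46.30 = 13.03 h.

13.03 h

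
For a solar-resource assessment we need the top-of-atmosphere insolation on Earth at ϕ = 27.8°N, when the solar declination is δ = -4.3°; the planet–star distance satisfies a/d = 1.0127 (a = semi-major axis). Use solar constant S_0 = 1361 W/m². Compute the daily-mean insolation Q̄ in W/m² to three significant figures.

Q̄ ≈ 368 W/m²

cos h₀ = −tan(+27.8°) tan(-4.300°) = 0.0396, h₀ = 1.5311 rad.
Bracket: h₀ sin ϕ sin δ + cos ϕ cos δ sin h₀ = 1.5311×0.46639×-0.07498 + 0.88458×0.99719×0.99921 = -0.053542 + 0.881397 = 0.827855.
Inverse-square distance factor (a/d)² = 1.0127² = 1.025561.
Q̄ = (S_0/π) × 1.025561 × [bracket] = (1361/π) × 1.025561 × 0.827855 = 367.8 W/m².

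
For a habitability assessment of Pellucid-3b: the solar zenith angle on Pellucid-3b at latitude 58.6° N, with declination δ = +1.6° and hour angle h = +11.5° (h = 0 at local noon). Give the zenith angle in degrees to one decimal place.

cos θ_z = sin ϕ sin δ + cos ϕ cos δ cos h = 0.023833 + 0.510351 = 0.534184.
θ_z = arccos(0.534184) = 57.7°.

θ_z = 57.7°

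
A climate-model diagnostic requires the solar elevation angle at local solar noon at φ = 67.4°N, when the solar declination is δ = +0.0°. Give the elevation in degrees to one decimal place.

At local noon the hour angle is zero, so the zenith angle equals |φ − δ| = |+67.4° − (+0.000°)| = 67.400°.
Elevation = 90° − 67.400° = 22.6°.

22.6°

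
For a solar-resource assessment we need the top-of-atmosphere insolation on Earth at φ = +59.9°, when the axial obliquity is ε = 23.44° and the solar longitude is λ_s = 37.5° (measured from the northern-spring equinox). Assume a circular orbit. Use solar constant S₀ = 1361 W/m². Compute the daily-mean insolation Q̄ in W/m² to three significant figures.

Q̄ ≈ 373 W/m²

Solar declination: sin δ = sin ε · sin λ_s = sin 23.44° × sin 37.5° = 0.24216, so δ = +14.014°.
cos H₀ = −tan(+59.9°) tan(+14.014°) = -0.4306, H₀ = 2.0159 rad.
Bracket: H₀ sin φ sin δ + cos φ cos δ sin H₀ = 2.0159×0.86515×0.24216 + 0.50151×0.97024×0.90256 = 0.422341 + 0.439172 = 0.861513.
Q̄ = (S₀/π) × [bracket] = (1361/π) × 0.861513 = 373.2 W/m².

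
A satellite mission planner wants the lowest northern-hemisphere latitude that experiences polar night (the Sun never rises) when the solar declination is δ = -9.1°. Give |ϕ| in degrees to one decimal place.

|ϕ| = 80.9°

Polar night requires cos h₀ = −tan ϕ tan δ ≥ 1, i.e. tan ϕ tan δ ≤ −1.
The boundary is |tan ϕ| · |tan δ| = 1, so |ϕ| = 90° − |δ| = 90° − 9.1° = 80.9° in the northern hemisphere.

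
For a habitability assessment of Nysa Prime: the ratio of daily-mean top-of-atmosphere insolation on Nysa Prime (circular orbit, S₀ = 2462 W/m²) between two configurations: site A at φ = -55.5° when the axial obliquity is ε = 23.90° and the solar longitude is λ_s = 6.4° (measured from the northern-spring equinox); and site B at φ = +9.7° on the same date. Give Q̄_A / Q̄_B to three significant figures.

— Configuration A (φ=-55.5°):
Solar declination: sin δ = sin ε · sin λ_s = sin 23.90° × sin 6.4° = 0.04516, so δ = +2.588°.
cos H₀ = −tan(-55.5°) tan(+2.588°) = 0.0658, H₀ = 1.5050 rad.
Bracket: H₀ sin φ sin δ + cos φ cos δ sin H₀ = 1.5050×-0.82413×0.04516 + 0.56641×0.99898×0.99783 = -0.056013 + 0.564604 = 0.508591.
Q̄ = (S₀/π) × [bracket] = (2462/π) × 0.508591 = 398.57 W/m².
— Configuration B (φ=+9.7°):
cos H₀ = −tan(+9.7°) tan(+2.588°) = -0.0077, H₀ = 1.5785 rad.
Bracket: H₀ sin φ sin δ + cos φ cos δ sin H₀ = 1.5785×0.16849×0.04516 + 0.98570×0.99898×0.99997 = 0.012011 + 0.984665 = 0.996676.
Q̄ = (S₀/π) × [bracket] = (2462/π) × 0.996676 = 781.07 W/m².
Ratio Q̄_A / Q̄_B = 398.57 / 781.07 = 0.5103.

Q̄_A / Q̄_B ≈ 0.510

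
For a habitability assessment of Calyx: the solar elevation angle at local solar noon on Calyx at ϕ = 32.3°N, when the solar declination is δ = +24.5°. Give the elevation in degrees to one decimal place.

82.2°

At local noon the hour angle is zero, so the zenith angle equals |ϕ − δ| = |+32.3° − (+24.500°)| = 7.800°.
Elevation = 90° − 7.800° = 82.2°.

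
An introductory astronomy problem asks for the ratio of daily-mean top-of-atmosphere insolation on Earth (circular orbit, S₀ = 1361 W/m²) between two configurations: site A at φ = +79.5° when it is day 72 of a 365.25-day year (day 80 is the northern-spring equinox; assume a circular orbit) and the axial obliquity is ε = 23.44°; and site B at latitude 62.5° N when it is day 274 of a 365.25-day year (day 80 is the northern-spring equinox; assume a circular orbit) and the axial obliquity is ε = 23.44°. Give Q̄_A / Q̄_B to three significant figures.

— Configuration A (φ=+79.5°):
Solar longitude: λ_s = 360° × (72 − 80)/365.25 = -7.885°, i.e. -7.885° + 360° = 352.115°.
sin δ = sin 23.44° × sin 352.115° = -0.05457, so δ = -3.128°.
cos H₀ = −tan(+79.5°) tan(-3.128°) = 0.2949, H₀ = 1.2715 rad.
Bracket: H₀ sin φ sin δ + cos φ cos δ sin H₀ = 1.2715×0.98325×-0.05457 + 0.18224×0.99851×0.95554 = -0.068224 + 0.173878 = 0.105654.
Q̄ = (S₀/π) × [bracket] = (1361/π) × 0.105654 = 45.771 W/m².
— Configuration B (φ=+62.5°):
Solar longitude: λ_s = 360° × (274 − 80)/365.25 = 191.211°.
sin δ = sin 23.44° × sin 191.211° = -0.07734, so δ = -4.436°.
cos H₀ = −tan(+62.5°) tan(-4.436°) = 0.1490, H₀ = 1.4212 rad.
Bracket: H₀ sin φ sin δ + cos φ cos δ sin H₀ = 1.4212×0.88701×-0.07734 + 0.46175×0.99700×0.98883 = -0.097496 + 0.455222 = 0.357726.
Q̄ = (S₀/π) × [bracket] = (1361/π) × 0.357726 = 154.97 W/m².
Ratio Q̄_A / Q̄_B = 45.771 / 154.97 = 0.2954.

Q̄_A / Q̄_B ≈ 0.295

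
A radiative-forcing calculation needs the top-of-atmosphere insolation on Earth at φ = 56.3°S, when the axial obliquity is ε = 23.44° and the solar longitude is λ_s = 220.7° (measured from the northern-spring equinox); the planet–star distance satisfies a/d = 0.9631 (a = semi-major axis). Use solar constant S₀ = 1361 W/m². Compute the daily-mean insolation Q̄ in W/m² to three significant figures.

Q̄ ≈ 369 W/m²

Solar declination: sin δ = sin ε · sin λ_s = sin 23.44° × sin 220.7° = -0.25940, so δ = -15.034°.
cos H₀ = −tan(-56.3°) tan(-15.034°) = -0.4027, H₀ = 1.9853 rad.
Bracket: H₀ sin φ sin δ + cos φ cos δ sin H₀ = 1.9853×-0.83195×-0.25940 + 0.55484×0.96577×0.91532 = 0.428443 + 0.490472 = 0.918915.
Inverse-square distance factor (a/d)² = 0.9631² = 0.927562.
Q̄ = (S₀/π) × 0.927562 × [bracket] = (1361/π) × 0.927562 × 0.918915 = 369.3 W/m².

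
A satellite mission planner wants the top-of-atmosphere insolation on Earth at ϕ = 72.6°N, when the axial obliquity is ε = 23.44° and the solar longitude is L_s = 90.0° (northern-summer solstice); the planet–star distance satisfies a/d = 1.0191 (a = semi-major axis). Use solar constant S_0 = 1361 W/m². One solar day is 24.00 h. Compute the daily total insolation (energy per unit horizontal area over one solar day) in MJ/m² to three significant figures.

46.4 MJ/m²

Solar declination: sin δ = sin ε · sin L_s = sin 23.44° × sin 90.0° = 0.39779, so δ = +23.440°.
cos h₀ = −tan(+72.6°) tan(+23.440°) = -1.3835 ≤ −1 ⇒ polar day, h₀ = π.
Bracket: h₀ sin ϕ sin δ + cos ϕ cos δ sin h₀ = 3.1416×0.95424×0.39779 + 0.29904×0.91748×0.00000 = 1.192511 + 0.000000 = 1.192511.
Inverse-square distance factor (a/d)² = 1.0191² = 1.038565.
Q̄ = (S_0/π) × 1.038565 × [bracket] = (1361/π) × 1.038565 × 1.192511 = 536.54 W/m².
Daily total = Q̄ × 24.00 h × 3600 s/h = 536.54 × 24.00 × 3600 / 10⁶ = 46.36 MJ/m².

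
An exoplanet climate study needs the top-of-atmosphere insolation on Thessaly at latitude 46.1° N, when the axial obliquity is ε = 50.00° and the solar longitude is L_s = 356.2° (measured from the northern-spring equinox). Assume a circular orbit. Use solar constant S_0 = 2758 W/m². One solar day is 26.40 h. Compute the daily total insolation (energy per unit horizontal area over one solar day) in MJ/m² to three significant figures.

53.1 MJ/m²

Solar declination: sin δ = sin ε · sin L_s = sin 50.00° × sin 356.2° = -0.05077, so δ = -2.910°.
cos h₀ = −tan(+46.1°) tan(-2.910°) = 0.0528, h₀ = 1.5179 rad.
Bracket: h₀ sin ϕ sin δ + cos ϕ cos δ sin h₀ = 1.5179×0.72055×-0.05077 + 0.69340×0.99871×0.99860 = -0.055528 + 0.691536 = 0.636008.
Q̄ = (S_0/π) × [bracket] = (2758/π) × 0.636008 = 558.35 W/m².
Daily total = Q̄ × 26.40 h × 3600 s/h = 558.35 × 26.40 × 3600 / 10⁶ = 53.07 MJ/m².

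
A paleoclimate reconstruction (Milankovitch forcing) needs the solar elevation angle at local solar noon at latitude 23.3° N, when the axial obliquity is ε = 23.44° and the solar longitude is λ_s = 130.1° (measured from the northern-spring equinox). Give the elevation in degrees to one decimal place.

Solar declination: sin δ = sin ε · sin λ_s = sin 23.44° × sin 130.1° = 0.30428, so δ = +17.715°.
At local noon the hour angle is zero, so the zenith angle equals |φ − δ| = |+23.3° − (+17.715°)| = 5.585°.
Elevation = 90° − 5.585° = 84.4°.

84.4°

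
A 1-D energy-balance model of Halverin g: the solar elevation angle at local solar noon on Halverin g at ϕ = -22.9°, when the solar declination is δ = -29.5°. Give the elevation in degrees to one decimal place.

83.4°

At local noon the hour angle is zero, so the zenith angle equals |ϕ − δ| = |-22.9° − (-29.500°)| = 6.600°.
Elevation = 90° − 6.600° = 83.4°.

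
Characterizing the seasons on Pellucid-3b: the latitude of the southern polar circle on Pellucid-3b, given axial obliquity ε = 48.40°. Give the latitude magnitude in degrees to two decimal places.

The polar circle is the lowest latitude that experiences at least one full rotation of continuous darkness at the northern-summer solstice; it lies at |ϕ| = 90° − ε = 90° − 48.40° = 41.60°.

41.60°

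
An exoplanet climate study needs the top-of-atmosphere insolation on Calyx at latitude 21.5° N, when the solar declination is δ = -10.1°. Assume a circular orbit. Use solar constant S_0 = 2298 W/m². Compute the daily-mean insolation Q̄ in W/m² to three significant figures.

cos h₀ = −tan(+21.5°) tan(-10.100°) = 0.0702, h₀ = 1.5006 rad.
Bracket: h₀ sin ϕ sin δ + cos ϕ cos δ sin h₀ = 1.5006×0.36650×-0.17537 + 0.93042×0.98450×0.99754 = -0.096448 + 0.913745 = 0.817297.
Q̄ = (S_0/π) × [bracket] = (2298/π) × 0.817297 = 597.8 W/m².

Q̄ ≈ 598 W/m²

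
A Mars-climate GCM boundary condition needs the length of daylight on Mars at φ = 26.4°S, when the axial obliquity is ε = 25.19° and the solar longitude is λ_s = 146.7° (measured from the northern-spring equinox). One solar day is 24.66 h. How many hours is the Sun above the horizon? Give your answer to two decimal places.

Solar declination: sin δ = sin ε · sin λ_s = sin 25.19° × sin 146.7° = 0.23368, so δ = +13.514°.
cos H₀ = −tan φ · tan δ = −tan(-26.4°) × tan(+13.514°) = 0.1193, so H₀ = 1.4512 rad = 83.15°.
Daylight = 2H₀/(2π) × 24.66 h = (1.4512/π) × 24.66 = 11.39 h.

11.39 h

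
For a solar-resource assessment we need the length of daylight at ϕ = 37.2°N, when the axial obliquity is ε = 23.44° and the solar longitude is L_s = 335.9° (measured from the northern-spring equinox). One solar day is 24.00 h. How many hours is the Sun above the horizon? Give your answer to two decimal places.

Solar declination: sin δ = sin ε · sin L_s = sin 23.44° × sin 335.9° = -0.16243, so δ = -9.348°.
cos h₀ = −tan ϕ · tan δ = −tan(+37.2°) × tan(-9.348°) = 0.1249, so h₀ = 1.4455 rad = 82.82°.
Daylight = 2h₀/(2π) × 24.00 h = (1.4455/π) × 24.00 = 11.04 h.

11.04 h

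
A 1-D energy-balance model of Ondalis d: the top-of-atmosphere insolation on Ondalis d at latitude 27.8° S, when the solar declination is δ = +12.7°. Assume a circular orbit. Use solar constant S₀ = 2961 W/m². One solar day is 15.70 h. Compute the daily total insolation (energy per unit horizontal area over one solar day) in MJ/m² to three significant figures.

cos H₀ = −tan(-27.8°) tan(+12.700°) = 0.1188, H₀ = 1.4517 rad.
Bracket: H₀ sin φ sin δ + cos φ cos δ sin H₀ = 1.4517×-0.46639×0.21985 + 0.88458×0.97553×0.99292 = -0.148851 + 0.856825 = 0.707974.
Q̄ = (S₀/π) × [bracket] = (2961/π) × 0.707974 = 667.28 W/m².
Daily total = Q̄ × 15.70 h × 3600 s/h = 667.28 × 15.70 × 3600 / 10⁶ = 37.71 MJ/m².

37.7 MJ/m²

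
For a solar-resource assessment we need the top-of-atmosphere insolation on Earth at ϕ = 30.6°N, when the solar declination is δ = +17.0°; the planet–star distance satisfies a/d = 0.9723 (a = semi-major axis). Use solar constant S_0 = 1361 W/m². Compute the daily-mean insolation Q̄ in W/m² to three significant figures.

Q̄ ≈ 438 W/m²

cos h₀ = −tan(+30.6°) tan(+17.000°) = -0.1808, h₀ = 1.7526 rad.
Bracket: h₀ sin ϕ sin δ + cos ϕ cos δ sin h₀ = 1.7526×0.50904×0.29237 + 0.86074×0.95630×0.98352 = 0.260836 + 0.809561 = 1.070397.
Inverse-square distance factor (a/d)² = 0.9723² = 0.945367.
Q̄ = (S_0/π) × 0.945367 × [bracket] = (1361/π) × 0.945367 × 1.070397 = 438.4 W/m².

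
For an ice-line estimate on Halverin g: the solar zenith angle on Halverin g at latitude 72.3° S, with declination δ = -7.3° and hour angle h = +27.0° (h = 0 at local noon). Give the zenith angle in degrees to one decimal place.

cos θ_z = sin ϕ sin δ + cos ϕ cos δ cos h = 0.121050 + 0.268700 = 0.389750.
θ_z = arccos(0.389750) = 67.1°.

θ_z = 67.1°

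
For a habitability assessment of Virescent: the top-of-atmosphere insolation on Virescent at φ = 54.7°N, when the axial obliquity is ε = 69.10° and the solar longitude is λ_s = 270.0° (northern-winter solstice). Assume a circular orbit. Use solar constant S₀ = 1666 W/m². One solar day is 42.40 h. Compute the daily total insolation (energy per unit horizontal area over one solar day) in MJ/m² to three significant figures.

0.00 MJ/m²

Solar declination: sin δ = sin ε · sin λ_s = sin 69.10° × sin 270.0° = -0.93420, so δ = -69.100°.
cos H₀ = −tan(+54.7°) tan(-69.100°) = 3.6986 ≥ 1 ⇒ polar night, H₀ = 0 and Q̄ = 0.
Daily total = Q̄ × 42.40 h × 3600 s/h = 0.00 MJ/m².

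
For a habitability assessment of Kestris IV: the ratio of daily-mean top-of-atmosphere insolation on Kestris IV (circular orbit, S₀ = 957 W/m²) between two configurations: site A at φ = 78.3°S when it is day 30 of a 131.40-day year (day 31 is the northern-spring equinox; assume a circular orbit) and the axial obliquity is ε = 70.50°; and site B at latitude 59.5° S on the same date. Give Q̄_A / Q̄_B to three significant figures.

— Configuration A (φ=-78.3°):
Solar longitude: λ_s = 360° × (30 − 31)/131.40 = -2.740°, i.e. -2.740° + 360° = 357.260°.
sin δ = sin 70.50° × sin 357.260° = -0.04506, so δ = -2.582°.
cos H₀ = −tan(-78.3°) tan(-2.582°) = -0.2178, H₀ = 1.7904 rad.
Bracket: H₀ sin φ sin δ + cos φ cos δ sin H₀ = 1.7904×-0.97922×-0.04506 + 0.20279×0.99898×0.97599 = 0.078999 + 0.197719 = 0.276718.
Q̄ = (S₀/π) × [bracket] = (957/π) × 0.276718 = 84.295 W/m².
— Configuration B (φ=-59.5°):
cos H₀ = −tan(-59.5°) tan(-2.582°) = -0.0766, H₀ = 1.6474 rad.
Bracket: H₀ sin φ sin δ + cos φ cos δ sin H₀ = 1.6474×-0.86163×-0.04506 + 0.50754×0.99898×0.99706 = 0.063960 + 0.505532 = 0.569492.
Q̄ = (S₀/π) × [bracket] = (957/π) × 0.569492 = 173.48 W/m².
Ratio Q̄_A / Q̄_B = 84.295 / 173.48 = 0.4859.

Q̄_A / Q̄_B ≈ 0.486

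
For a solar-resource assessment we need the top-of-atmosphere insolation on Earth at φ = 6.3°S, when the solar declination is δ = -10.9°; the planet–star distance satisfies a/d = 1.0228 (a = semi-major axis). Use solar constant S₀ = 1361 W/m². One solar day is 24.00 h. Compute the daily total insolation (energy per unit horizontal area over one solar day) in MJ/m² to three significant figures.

39.5 MJ/m²

cos H₀ = −tan(-6.3°) tan(-10.900°) = -0.0213, H₀ = 1.5921 rad.
Bracket: H₀ sin φ sin δ + cos φ cos δ sin H₀ = 1.5921×-0.10973×-0.18910 + 0.99396×0.98196×0.99977 = 0.033036 + 0.975804 = 1.008840.
Inverse-square distance factor (a/d)² = 1.0228² = 1.046120.
Q̄ = (S₀/π) × 1.046120 × [bracket] = (1361/π) × 1.046120 × 1.008840 = 457.21 W/m².
Daily total = Q̄ × 24.00 h × 3600 s/h = 457.21 × 24.00 × 3600 / 10⁶ = 39.50 MJ/m².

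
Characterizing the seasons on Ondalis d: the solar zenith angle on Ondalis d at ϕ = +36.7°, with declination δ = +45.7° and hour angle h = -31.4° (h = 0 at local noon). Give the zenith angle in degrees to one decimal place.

cos θ_z = sin ϕ sin δ + cos ϕ cos δ cos h = 0.427716 + 0.477965 = 0.905681.
θ_z = arccos(0.905681) = 25.1°.

θ_z = 25.1°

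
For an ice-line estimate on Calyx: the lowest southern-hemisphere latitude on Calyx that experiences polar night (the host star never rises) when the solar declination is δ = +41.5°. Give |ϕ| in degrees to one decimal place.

|ϕ| = 48.5°

Polar night requires cos h₀ = −tan ϕ tan δ ≥ 1, i.e. tan ϕ tan δ ≤ −1.
The boundary is |tan ϕ| · |tan δ| = 1, so |ϕ| = 90° − |δ| = 90° − 41.5° = 48.5° in the southern hemisphere.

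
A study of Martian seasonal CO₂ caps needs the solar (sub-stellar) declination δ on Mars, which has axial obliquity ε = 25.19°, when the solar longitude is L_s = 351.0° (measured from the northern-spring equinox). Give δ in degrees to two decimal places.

sin δ = sin ε · sin L_s = sin 25.19° × sin 351.0° = -0.066582.
δ = arcsin(-0.066582) = -3.82°.

δ = -3.82°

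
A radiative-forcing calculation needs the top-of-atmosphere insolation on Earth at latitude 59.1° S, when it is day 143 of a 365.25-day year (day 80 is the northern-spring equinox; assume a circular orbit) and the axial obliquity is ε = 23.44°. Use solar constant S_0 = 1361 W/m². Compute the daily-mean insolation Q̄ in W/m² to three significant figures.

Q̄ ≈ 45.5 W/m²

Solar longitude: L_s = 360° × (143 − 80)/365.25 = 62.094°.
sin δ = sin 23.44° × sin 62.094° = 0.35153, so δ = +20.581°.
cos h₀ = −tan(-59.1°) tan(+20.581°) = 0.6274, h₀ = 0.8926 rad.
Bracket: h₀ sin ϕ sin δ + cos ϕ cos δ sin h₀ = 0.8926×-0.85806×0.35153 + 0.51354×0.93618×0.77869 = -0.269238 + 0.374368 = 0.105130.
Q̄ = (S_0/π) × [bracket] = (1361/π) × 0.105130 = 45.54 W/m².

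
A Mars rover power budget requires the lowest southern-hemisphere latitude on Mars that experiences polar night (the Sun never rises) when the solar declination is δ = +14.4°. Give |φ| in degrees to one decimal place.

Polar night requires cos H₀ = −tan φ tan δ ≥ 1, i.e. tan φ tan δ ≤ −1.
The boundary is |tan φ| · |tan δ| = 1, so |φ| = 90° − |δ| = 90° − 14.4° = 75.6° in the southern hemisphere.

|φ| = 75.6°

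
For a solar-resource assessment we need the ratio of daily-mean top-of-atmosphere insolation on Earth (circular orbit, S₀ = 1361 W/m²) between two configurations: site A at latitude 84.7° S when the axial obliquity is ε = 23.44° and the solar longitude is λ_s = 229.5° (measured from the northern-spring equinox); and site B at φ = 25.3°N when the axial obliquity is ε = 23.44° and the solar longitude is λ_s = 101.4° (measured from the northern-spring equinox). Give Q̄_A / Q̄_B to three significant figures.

Q̄_A / Q̄_B ≈ 0.852

— Configuration A (φ=-84.7°):
Solar declination: sin δ = sin ε · sin λ_s = sin 23.44° × sin 229.5° = -0.30248, so δ = -17.607°.
cos H₀ = −tan(-84.7°) tan(-17.607°) = -3.4209 ≤ −1 ⇒ polar day, H₀ = π.
Bracket: H₀ sin φ sin δ + cos φ cos δ sin H₀ = 3.1416×-0.99572×-0.30248 + 0.09237×0.95316×0.00000 = 0.946204 + 0.000000 = 0.946204.
Q̄ = (S₀/π) × [bracket] = (1361/π) × 0.946204 = 409.91 W/m².
— Configuration B (φ=+25.3°):
Solar declination: sin δ = sin ε · sin λ_s = sin 23.44° × sin 101.4° = 0.38994, so δ = +22.951°.
cos H₀ = −tan(+25.3°) tan(+22.951°) = -0.2002, H₀ = 1.7723 rad.
Bracket: H₀ sin φ sin δ + cos φ cos δ sin H₀ = 1.7723×0.42736×0.38994 + 0.90408×0.92084×0.97976 = 0.295345 + 0.815663 = 1.111008.
Q̄ = (S₀/π) × [bracket] = (1361/π) × 1.111008 = 481.31 W/m².
Ratio Q̄_A / Q̄_B = 409.91 / 481.31 = 0.8517.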